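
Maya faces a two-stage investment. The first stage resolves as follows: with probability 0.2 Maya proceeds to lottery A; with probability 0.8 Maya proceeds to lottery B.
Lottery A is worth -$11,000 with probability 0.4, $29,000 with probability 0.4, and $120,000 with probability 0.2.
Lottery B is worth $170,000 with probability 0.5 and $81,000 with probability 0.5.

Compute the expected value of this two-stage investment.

$106,640

EV(A) = 0.4 × (-11000) + 0.4 × 29000 + 0.2 × 120000 = -4400 + 11600 + 24000 = 31200
EV(B) = 0.5 × 170000 + 0.5 × 81000 = 85000 + 40500 = 125500
Overall = 0.2 × 31200 + 0.8 × 125500 = 6240 + 100400 = 106640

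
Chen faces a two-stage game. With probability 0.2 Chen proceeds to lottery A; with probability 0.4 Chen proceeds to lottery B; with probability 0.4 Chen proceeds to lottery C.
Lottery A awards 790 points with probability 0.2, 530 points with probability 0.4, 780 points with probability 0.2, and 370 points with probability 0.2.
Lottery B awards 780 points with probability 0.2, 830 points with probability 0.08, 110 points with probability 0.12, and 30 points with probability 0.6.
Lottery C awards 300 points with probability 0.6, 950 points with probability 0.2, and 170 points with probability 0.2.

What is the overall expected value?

EV(A) = 0.2 × 790 + 0.4 × 530 + 0.2 × 780 + 0.2 × 370 = 158 + 212 + 156 + 74 = 600
EV(B) = 0.2 × 780 + 0.08 × 830 + 0.12 × 110 + 0.6 × 30 = 156 + 66.4 + 13.2 + 18 = 253.6
EV(C) = 0.6 × 300 + 0.2 × 950 + 0.2 × 170 = 180 + 190 + 34 = 404
Overall = 0.2 × 600 + 0.4 × 253.6 + 0.4 × 404 = 120 + 101.44 + 161.6 = 383.04

383.04 points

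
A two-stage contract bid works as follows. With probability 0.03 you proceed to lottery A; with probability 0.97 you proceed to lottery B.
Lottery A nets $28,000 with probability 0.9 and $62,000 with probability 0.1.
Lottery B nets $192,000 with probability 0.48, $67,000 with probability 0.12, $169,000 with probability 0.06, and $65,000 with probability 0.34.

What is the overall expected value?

EV(A) = 0.9 × 28000 + 0.1 × 62000 = 25200 + 6200 = 31400
EV(B) = 0.48 × 192000 + 0.12 × 67000 + 0.06 × 169000 + 0.34 × 65000 = 92160 + 8040 + 10140 + 22100 = 132440
Overall = 0.03 × 31400 + 0.97 × 132440 = 942 + 128466.8 = 129408.8

$129,408.80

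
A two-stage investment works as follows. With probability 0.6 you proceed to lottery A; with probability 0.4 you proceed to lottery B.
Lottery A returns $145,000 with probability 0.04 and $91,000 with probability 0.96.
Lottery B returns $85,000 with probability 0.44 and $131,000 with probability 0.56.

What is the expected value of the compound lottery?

EV(A) = 0.04 × 145000 + 0.96 × 91000 = 5800 + 87360 = 93160
EV(B) = 0.44 × 85000 + 0.56 × 131000 = 37400 + 73360 = 110760
Overall = 0.6 × 93160 + 0.4 × 110760 = 55896 + 44304 = 100200

$100,200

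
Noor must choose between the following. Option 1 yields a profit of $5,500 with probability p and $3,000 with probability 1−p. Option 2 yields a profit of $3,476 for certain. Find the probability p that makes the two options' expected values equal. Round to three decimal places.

p·5500 + (1−p)·3000 = 3476
2500p + 3000 = 3476
p = (3476 − 3000) / 2500

p = 0.190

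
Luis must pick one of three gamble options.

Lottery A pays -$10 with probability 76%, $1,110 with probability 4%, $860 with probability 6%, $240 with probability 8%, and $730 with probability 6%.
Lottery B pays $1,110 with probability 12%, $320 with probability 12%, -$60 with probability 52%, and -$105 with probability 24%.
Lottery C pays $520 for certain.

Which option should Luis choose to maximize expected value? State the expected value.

Lottery C ($520)

Lottery A = 0.76 × (-10) + 0.04 × 1110 + 0.06 × 860 + 0.08 × 240 + 0.06 × 730 = -7.6 + 44.4 + 51.6 + 19.2 + 43.8 = 151.4
Lottery B = 0.12 × 1110 + 0.12 × 320 + 0.52 × (-60) + 0.24 × (-105) = 133.2 + 38.4 − 31.2 − 25.2 = 115.2
Lottery C: 520 (certain)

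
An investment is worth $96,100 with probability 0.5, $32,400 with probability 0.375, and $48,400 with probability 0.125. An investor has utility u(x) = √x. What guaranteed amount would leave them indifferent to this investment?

E[u] = 0.5·√96100 + 0.375·√32400 + 0.125·√48400 = 0.5·310 + 0.375·180 + 0.125·220 = 250
CE = (250)² = 62500

$62,500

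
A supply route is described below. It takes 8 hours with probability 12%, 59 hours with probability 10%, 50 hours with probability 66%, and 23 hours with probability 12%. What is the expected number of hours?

EV = 0.12 × 8 + 0.1 × 59 + 0.66 × 50 + 0.12 × 23 = 0.96 + 5.9 + 33 + 2.76 = 42.62

42.62 hours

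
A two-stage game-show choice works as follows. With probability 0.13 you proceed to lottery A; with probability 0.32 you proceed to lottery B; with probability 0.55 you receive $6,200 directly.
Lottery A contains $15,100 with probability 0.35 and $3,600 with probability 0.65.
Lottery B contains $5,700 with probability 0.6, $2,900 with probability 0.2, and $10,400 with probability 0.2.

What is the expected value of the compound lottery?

$6,346.85

EV(A) = 0.35 × 15100 + 0.65 × 3600 = 5285 + 2340 = 7625
EV(B) = 0.6 × 5700 + 0.2 × 2900 + 0.2 × 10400 = 3420 + 580 + 2080 = 6080
Branch C: 6200 (certain)
Overall = 0.13 × 7625 + 0.32 × 6080 + 0.55 × 6200 = 991.25 + 1945.6 + 3410 = 6346.85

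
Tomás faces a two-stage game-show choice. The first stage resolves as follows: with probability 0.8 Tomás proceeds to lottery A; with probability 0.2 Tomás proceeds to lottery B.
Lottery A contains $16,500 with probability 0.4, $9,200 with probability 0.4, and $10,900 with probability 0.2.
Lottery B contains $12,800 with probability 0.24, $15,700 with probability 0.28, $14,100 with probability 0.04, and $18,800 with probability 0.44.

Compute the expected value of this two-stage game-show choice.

EV(A) = 0.4 × 16500 + 0.4 × 9200 + 0.2 × 10900 = 6600 + 3680 + 2180 = 12460
EV(B) = 0.24 × 12800 + 0.28 × 15700 + 0.04 × 14100 + 0.44 × 18800 = 3072 + 4396 + 564 + 8272 = 16304
Overall = 0.8 × 12460 + 0.2 × 16304 = 9968 + 3260.8 = 13228.8

$13,228.80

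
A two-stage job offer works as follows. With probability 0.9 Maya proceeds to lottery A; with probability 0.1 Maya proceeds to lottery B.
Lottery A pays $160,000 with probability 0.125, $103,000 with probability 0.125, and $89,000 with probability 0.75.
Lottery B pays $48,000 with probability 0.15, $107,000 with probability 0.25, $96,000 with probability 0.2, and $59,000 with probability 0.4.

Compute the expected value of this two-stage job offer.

$97,337.50

EV(A) = 0.125 × 160000 + 0.125 × 103000 + 0.75 × 89000 = 20000 + 12875 + 66750 = 99625
EV(B) = 0.15 × 48000 + 0.25 × 107000 + 0.2 × 96000 + 0.4 × 59000 = 7200 + 26750 + 19200 + 23600 = 76750
Overall = 0.9 × 99625 + 0.1 × 76750 = 89662.5 + 7675 = 97337.5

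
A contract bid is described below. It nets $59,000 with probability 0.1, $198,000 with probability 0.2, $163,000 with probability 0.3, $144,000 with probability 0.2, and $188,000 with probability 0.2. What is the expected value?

$160,800

EV = 0.1 × 59000 + 0.2 × 198000 + 0.3 × 163000 + 0.2 × 144000 + 0.2 × 188000 = 5900 + 39600 + 48900 + 28800 + 37600 = 160800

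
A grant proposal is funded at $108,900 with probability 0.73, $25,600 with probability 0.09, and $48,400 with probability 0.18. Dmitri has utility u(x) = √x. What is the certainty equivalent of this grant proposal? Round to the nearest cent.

$86,966.01

E[u] = 0.73·√108900 + 0.09·√25600 + 0.18·√48400 = 0.73·330 + 0.09·160 + 0.18·220 = 294.9
CE = (294.9)² = 86966.01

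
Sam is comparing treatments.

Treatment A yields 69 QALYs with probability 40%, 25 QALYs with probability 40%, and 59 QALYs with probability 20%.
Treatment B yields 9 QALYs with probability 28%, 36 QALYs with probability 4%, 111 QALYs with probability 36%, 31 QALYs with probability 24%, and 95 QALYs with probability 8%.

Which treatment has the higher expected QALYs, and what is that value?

Treatment B (58.96 QALYs)

Treatment A = 0.4 × 69 + 0.4 × 25 + 0.2 × 59 = 27.6 + 10 + 11.8 = 49.4
Treatment B = 0.28 × 9 + 0.04 × 36 + 0.36 × 111 + 0.24 × 31 + 0.08 × 95 = 2.52 + 1.44 + 39.96 + 7.44 + 7.6 = 58.96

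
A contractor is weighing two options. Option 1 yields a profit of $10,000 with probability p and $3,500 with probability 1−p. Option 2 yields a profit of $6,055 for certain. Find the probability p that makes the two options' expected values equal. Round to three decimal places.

p = 0.393

p·10000 + (1−p)·3500 = 6055
6500p + 3500 = 6055
p = (6055 − 3500) / 6500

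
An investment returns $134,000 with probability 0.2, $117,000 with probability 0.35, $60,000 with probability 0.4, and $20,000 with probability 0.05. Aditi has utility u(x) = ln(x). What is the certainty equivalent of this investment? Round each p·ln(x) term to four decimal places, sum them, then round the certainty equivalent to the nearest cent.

$84,254.73

E[u] = 0.2·ln(134000) + 0.35·ln(117000) + 0.4·ln(60000) + 0.05·ln(20000) = 2.3611 + 4.0845 + 4.4008 + 0.4952 = 11.3416
CE = e^11.3416 ≈ 84254.73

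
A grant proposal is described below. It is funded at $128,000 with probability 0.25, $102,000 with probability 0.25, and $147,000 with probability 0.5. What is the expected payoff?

$131,000

EV = 0.25 × 128000 + 0.25 × 102000 + 0.5 × 147000 = 32000 + 25500 + 73500 = 131000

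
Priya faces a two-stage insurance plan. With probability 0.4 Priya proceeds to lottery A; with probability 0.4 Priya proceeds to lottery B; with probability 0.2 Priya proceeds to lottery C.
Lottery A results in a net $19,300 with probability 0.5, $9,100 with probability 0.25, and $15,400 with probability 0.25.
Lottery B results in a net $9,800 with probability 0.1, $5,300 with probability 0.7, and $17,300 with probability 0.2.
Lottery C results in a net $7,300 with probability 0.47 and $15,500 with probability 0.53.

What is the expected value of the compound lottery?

$11,899.20

EV(A) = 0.5 × 19300 + 0.25 × 9100 + 0.25 × 15400 = 9650 + 2275 + 3850 = 15775
EV(B) = 0.1 × 9800 + 0.7 × 5300 + 0.2 × 17300 = 980 + 3710 + 3460 = 8150
EV(C) = 0.47 × 7300 + 0.53 × 15500 = 3431 + 8215 = 11646
Overall = 0.4 × 15775 + 0.4 × 8150 + 0.2 × 11646 = 6310 + 3260 + 2329.2 = 11899.2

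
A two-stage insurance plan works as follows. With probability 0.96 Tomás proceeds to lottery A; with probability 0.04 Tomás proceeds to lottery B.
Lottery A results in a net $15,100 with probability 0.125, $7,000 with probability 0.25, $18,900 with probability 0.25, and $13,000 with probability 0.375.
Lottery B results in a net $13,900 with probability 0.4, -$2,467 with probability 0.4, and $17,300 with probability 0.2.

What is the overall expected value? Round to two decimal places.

EV(A) = 0.125 × 15100 + 0.25 × 7000 + 0.25 × 18900 + 0.375 × 13000 = 1887.5 + 1750 + 4725 + 4875 = 13237.5
EV(B) = 0.4 × 13900 + 0.4 × (-2467) + 0.2 × 17300 = 5560 − 986.8 + 3460 = 8033.2
Overall = 0.96 × 13237.5 + 0.04 × 8033.2 = 12708 + 321.328 = 13029.328

$13,029.33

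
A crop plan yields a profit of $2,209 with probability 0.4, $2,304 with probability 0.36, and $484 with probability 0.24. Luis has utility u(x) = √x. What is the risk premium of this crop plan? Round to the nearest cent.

$118.55

E[u] = 0.4·√2209 + 0.36·√2304 + 0.24·√484 = 0.4·47 + 0.36·48 + 0.24·22 = 41.36
CE = (41.36)² = 1710.6496
Risk premium = EV − CE = 1829.2 − 1710.6496 = 118.5504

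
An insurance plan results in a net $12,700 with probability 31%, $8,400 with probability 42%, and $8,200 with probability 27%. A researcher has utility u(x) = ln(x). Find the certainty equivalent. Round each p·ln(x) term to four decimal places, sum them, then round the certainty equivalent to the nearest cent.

E[u] = 0.31·ln(12700) + 0.42·ln(8400) + 0.27·ln(8200) = 2.9293 + 3.7951 + 2.4332 = 9.1576
CE = e^9.1576 ≈ 9486.26

$9,486.26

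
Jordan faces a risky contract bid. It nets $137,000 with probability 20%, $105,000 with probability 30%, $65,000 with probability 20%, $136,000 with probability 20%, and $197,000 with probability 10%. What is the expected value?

$118,800

EV = 0.2 × 137000 + 0.3 × 105000 + 0.2 × 65000 + 0.2 × 136000 + 0.1 × 197000 = 27400 + 31500 + 13000 + 27200 + 19700 = 118800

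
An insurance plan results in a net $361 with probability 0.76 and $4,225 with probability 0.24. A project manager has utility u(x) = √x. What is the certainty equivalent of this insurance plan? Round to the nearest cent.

E[u] = 0.76·√361 + 0.24·√4225 = 0.76·19 + 0.24·65 = 30.04
CE = (30.04)² = 902.4016

$902.40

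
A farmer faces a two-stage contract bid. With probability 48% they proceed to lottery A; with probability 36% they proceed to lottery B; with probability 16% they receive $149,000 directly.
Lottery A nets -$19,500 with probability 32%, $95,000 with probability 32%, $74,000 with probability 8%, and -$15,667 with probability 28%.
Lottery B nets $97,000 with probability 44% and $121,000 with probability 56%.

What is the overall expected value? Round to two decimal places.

EV(A) = 0.32 × (-19500) + 0.32 × 95000 + 0.08 × 74000 + 0.28 × (-15667) = -6240 + 30400 + 5920 − 4386.76 = 25693.24
EV(B) = 0.44 × 97000 + 0.56 × 121000 = 42680 + 67760 = 110440
Branch C: 149000 (certain)
Overall = 0.48 × 25693.24 + 0.36 × 110440 + 0.16 × 149000 = 12332.7552 + 39758.4 + 23840 = 75931.1552

$75,931.16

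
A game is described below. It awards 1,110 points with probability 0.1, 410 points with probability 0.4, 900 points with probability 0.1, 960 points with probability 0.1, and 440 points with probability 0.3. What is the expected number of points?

EV = 0.1 × 1110 + 0.4 × 410 + 0.1 × 900 + 0.1 × 960 + 0.3 × 440 = 111 + 164 + 90 + 96 + 132 = 593

593 points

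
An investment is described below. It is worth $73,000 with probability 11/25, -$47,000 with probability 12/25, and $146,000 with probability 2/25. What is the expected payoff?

EV = 11/25 × 73000 + 12/25 × (-47000) + 2/25 × 146000 = 32120 − 22560 + 11680 = 21240

$21,240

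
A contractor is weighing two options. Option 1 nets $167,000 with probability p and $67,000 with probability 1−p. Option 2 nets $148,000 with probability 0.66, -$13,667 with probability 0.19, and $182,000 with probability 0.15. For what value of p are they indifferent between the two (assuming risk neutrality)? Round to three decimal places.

p = 0.554

EV(Option 2) = 0.66 × 148000 + 0.19 × (-13667) + 0.15 × 182000 = 97680 − 2596.73 + 27300 = 122383.27
p·167000 + (1−p)·67000 = 122383.27
100000p + 67000 = 122383.27
p = (122383.27 − 67000) / 100000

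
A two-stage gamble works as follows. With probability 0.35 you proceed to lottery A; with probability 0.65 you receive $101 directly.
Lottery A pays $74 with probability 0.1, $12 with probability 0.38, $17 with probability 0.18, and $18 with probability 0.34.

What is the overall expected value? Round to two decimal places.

EV(A) = 0.1 × 74 + 0.38 × 12 + 0.18 × 17 + 0.34 × 18 = 7.4 + 4.56 + 3.06 + 6.12 = 21.14
Branch B: 101 (certain)
Overall = 0.35 × 21.14 + 0.65 × 101 = 7.399 + 65.65 = 73.049

$73.05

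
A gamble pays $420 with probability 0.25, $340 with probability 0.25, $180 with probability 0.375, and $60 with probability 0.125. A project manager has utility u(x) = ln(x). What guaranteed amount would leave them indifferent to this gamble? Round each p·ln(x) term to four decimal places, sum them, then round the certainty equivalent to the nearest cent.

E[u] = 0.25·ln(420) + 0.25·ln(340) + 0.375·ln(180) + 0.125·ln(60) = 1.5101 + 1.4572 + 1.9474 + 0.5118 = 5.4265
CE = e^5.4265 ≈ 227.35

$227.35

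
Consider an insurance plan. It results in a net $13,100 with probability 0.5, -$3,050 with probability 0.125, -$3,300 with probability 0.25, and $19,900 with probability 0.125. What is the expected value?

EV = 0.5 × 13100 + 0.125 × (-3050) + 0.25 × (-3300) + 0.125 × 19900 = 6550 − 381.25 − 825 + 2487.5 = 7831.25

$7,831.25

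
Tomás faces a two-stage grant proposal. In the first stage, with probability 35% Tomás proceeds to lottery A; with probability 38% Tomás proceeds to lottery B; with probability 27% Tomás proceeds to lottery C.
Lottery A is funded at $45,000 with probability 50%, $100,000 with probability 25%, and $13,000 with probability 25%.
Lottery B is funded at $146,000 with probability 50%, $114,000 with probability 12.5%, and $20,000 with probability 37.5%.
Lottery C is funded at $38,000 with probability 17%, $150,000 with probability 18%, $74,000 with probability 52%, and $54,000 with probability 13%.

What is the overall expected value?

$75,086.70

EV(A) = 0.5 × 45000 + 0.25 × 100000 + 0.25 × 13000 = 22500 + 25000 + 3250 = 50750
EV(B) = 0.5 × 146000 + 0.125 × 114000 + 0.375 × 20000 = 73000 + 14250 + 7500 = 94750
EV(C) = 0.17 × 38000 + 0.18 × 150000 + 0.52 × 74000 + 0.13 × 54000 = 6460 + 27000 + 38480 + 7020 = 78960
Overall = 0.35 × 50750 + 0.38 × 94750 + 0.27 × 78960 = 17762.5 + 36005 + 21319.2 = 75086.7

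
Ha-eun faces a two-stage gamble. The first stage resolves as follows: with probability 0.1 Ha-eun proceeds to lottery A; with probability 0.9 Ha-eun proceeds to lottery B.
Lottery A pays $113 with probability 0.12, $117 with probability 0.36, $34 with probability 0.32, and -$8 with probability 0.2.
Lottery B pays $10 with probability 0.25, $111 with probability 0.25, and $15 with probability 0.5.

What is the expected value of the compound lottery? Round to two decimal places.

$40.47

EV(A) = 0.12 × 113 + 0.36 × 117 + 0.32 × 34 + 0.2 × (-8) = 13.56 + 42.12 + 10.88 − 1.6 = 64.96
EV(B) = 0.25 × 10 + 0.25 × 111 + 0.5 × 15 = 2.5 + 27.75 + 7.5 = 37.75
Overall = 0.1 × 64.96 + 0.9 × 37.75 = 6.496 + 33.975 = 40.471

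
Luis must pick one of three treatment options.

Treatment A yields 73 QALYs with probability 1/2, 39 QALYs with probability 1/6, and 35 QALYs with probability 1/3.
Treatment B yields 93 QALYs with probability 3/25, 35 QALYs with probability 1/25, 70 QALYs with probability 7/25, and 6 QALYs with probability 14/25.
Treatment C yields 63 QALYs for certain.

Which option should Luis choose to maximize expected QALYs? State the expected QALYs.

Treatment C (63 QALYs)

Treatment A = 1/2 × 73 + 1/6 × 39 + 1/3 × 35 = 36.5 + 6.5 + 11.6667 = 54.6667
Treatment B = 3/25 × 93 + 1/25 × 35 + 7/25 × 70 + 14/25 × 6 = 11.16 + 1.4 + 19.6 + 3.36 = 35.52
Treatment C: 63 (certain)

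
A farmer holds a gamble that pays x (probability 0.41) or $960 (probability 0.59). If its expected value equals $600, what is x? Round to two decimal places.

x = $81.95

0.41·x + 0.59·960 = 600
0.41·x = 600 − 566.4 = 33.6
x = 33.6 / 0.41 = 81.9512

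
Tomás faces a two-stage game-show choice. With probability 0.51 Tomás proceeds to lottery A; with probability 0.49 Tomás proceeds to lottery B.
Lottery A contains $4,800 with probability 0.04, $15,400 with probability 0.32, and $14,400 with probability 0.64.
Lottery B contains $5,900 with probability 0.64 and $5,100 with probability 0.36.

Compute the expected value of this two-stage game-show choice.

$10,061.24

EV(A) = 0.04 × 4800 + 0.32 × 15400 + 0.64 × 14400 = 192 + 4928 + 9216 = 14336
EV(B) = 0.64 × 5900 + 0.36 × 5100 = 3776 + 1836 = 5612
Overall = 0.51 × 14336 + 0.49 × 5612 = 7311.36 + 2749.88 = 10061.24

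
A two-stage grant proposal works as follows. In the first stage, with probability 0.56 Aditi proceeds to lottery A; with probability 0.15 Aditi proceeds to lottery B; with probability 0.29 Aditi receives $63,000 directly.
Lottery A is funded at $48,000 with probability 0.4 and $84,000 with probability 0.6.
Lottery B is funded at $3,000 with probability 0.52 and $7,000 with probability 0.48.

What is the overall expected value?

EV(A) = 0.4 × 48000 + 0.6 × 84000 = 19200 + 50400 = 69600
EV(B) = 0.52 × 3000 + 0.48 × 7000 = 1560 + 3360 = 4920
Branch C: 63000 (certain)
Overall = 0.56 × 69600 + 0.15 × 4920 + 0.29 × 63000 = 38976 + 738 + 18270 = 57984

$57,984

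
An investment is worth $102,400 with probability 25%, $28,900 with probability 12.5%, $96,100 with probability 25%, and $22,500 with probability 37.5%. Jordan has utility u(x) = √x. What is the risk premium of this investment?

E[u] = 0.25·√102400 + 0.125·√28900 + 0.25·√96100 + 0.375·√22500 = 0.25·320 + 0.125·170 + 0.25·310 + 0.375·150 = 235
CE = (235)² = 55225
Risk premium = EV − CE = 61675 − 55225 = 6450

$6,450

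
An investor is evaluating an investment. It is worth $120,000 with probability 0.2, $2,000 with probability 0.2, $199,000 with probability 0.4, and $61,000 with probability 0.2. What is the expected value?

EV = 0.2 × 120000 + 0.2 × 2000 + 0.4 × 199000 + 0.2 × 61000 = 24000 + 400 + 79600 + 12200 = 116200

$116,200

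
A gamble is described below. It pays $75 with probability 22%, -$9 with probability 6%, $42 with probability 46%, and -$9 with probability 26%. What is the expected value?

EV = 0.22 × 75 + 0.06 × (-9) + 0.46 × 42 + 0.26 × (-9) = 16.5 − 0.54 + 19.32 − 2.34 = 32.94

$32.94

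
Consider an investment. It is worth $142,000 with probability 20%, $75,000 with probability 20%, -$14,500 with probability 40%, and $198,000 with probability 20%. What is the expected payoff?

$77,200

EV = 0.2 × 142000 + 0.2 × 75000 + 0.4 × (-14500) + 0.2 × 198000 = 28400 + 15000 − 5800 + 39600 = 77200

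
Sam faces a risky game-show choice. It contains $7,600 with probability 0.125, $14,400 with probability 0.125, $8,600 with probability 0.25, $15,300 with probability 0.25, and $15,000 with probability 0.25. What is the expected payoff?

$12,475

EV = 0.125 × 7600 + 0.125 × 14400 + 0.25 × 8600 + 0.25 × 15300 + 0.25 × 15000 = 950 + 1800 + 2150 + 3825 + 3750 = 12475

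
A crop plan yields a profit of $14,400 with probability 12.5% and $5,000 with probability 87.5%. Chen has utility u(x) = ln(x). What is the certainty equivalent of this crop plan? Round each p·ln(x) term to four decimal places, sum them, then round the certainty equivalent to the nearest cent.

$5,706.72

E[u] = 0.125·ln(14400) + 0.875·ln(5000) = 1.1969 + 7.4525 = 8.6494
CE = e^8.6494 ≈ 5706.72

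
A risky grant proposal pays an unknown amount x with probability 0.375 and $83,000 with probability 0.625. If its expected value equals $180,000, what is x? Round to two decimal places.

x = $341,666.67

0.375·x + 0.625·83000 = 180000
0.375·x = 180000 − 51875 = 128125
x = 128125 / 0.375 = 341666.6667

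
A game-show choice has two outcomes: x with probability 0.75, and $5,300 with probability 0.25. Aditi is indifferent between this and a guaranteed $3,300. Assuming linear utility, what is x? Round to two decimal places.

x = $2,633.33

0.75·x + 0.25·5300 = 3300
0.75·x = 3300 − 1325 = 1975
x = 1975 / 0.75 = 2633.3333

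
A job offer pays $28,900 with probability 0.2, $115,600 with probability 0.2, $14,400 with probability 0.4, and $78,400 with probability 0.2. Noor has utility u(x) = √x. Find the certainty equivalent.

$42,436

E[u] = 0.2·√28900 + 0.2·√115600 + 0.4·√14400 + 0.2·√78400 = 0.2·170 + 0.2·340 + 0.4·120 + 0.2·280 = 206
CE = (206)² = 42436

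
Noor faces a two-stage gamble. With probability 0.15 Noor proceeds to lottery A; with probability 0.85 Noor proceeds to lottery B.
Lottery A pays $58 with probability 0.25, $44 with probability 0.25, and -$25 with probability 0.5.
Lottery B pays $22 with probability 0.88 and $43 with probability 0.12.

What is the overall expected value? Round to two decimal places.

EV(A) = 0.25 × 58 + 0.25 × 44 + 0.5 × (-25) = 14.5 + 11 − 12.5 = 13
EV(B) = 0.88 × 22 + 0.12 × 43 = 19.36 + 5.16 = 24.52
Overall = 0.15 × 13 + 0.85 × 24.52 = 1.95 + 20.842 = 22.792

$22.79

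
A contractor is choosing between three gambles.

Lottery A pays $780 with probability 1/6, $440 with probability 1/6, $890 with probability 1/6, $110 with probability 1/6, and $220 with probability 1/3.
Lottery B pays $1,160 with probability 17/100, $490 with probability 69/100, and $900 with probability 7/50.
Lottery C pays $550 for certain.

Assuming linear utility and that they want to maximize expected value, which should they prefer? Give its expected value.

Lottery B ($661.30)

Lottery A = 1/6 × 780 + 1/6 × 440 + 1/6 × 890 + 1/6 × 110 + 1/3 × 220 = 130 + 73.3333 + 148.3333 + 18.3333 + 73.3333 = 443.3333
Lottery B = 17/100 × 1160 + 69/100 × 490 + 7/50 × 900 = 197.2 + 338.1 + 126 = 661.3
Lottery C: 550 (certain)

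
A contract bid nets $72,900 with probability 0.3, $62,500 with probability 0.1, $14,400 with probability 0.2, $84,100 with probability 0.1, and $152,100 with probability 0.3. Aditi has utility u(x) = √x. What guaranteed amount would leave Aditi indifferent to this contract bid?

E[u] = 0.3·√72900 + 0.1·√62500 + 0.2·√14400 + 0.1·√84100 + 0.3·√152100 = 0.3·270 + 0.1·250 + 0.2·120 + 0.1·290 + 0.3·390 = 276
CE = (276)² = 76176

$76,176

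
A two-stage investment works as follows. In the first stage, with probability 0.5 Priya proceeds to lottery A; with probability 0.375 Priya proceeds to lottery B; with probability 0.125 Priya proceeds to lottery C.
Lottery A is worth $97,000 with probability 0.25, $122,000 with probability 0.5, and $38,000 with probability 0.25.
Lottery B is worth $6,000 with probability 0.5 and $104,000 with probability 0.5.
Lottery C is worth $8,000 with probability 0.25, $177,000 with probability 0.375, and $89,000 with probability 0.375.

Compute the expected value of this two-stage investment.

EV(A) = 0.25 × 97000 + 0.5 × 122000 + 0.25 × 38000 = 24250 + 61000 + 9500 = 94750
EV(B) = 0.5 × 6000 + 0.5 × 104000 = 3000 + 52000 = 55000
EV(C) = 0.25 × 8000 + 0.375 × 177000 + 0.375 × 89000 = 2000 + 66375 + 33375 = 101750
Overall = 0.5 × 94750 + 0.375 × 55000 + 0.125 × 101750 = 47375 + 20625 + 12718.75 = 80718.75

$80,718.75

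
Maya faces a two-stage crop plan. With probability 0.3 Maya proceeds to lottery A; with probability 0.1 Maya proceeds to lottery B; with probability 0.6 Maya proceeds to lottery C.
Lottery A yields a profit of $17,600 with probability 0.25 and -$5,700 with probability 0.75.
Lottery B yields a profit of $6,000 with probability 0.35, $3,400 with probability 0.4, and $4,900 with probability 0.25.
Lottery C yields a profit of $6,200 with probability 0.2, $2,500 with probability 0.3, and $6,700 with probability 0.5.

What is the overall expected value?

EV(A) = 0.25 × 17600 + 0.75 × (-5700) = 4400 − 4275 = 125
EV(B) = 0.35 × 6000 + 0.4 × 3400 + 0.25 × 4900 = 2100 + 1360 + 1225 = 4685
EV(C) = 0.2 × 6200 + 0.3 × 2500 + 0.5 × 6700 = 1240 + 750 + 3350 = 5340
Overall = 0.3 × 125 + 0.1 × 4685 + 0.6 × 5340 = 37.5 + 468.5 + 3204 = 3710

$3,710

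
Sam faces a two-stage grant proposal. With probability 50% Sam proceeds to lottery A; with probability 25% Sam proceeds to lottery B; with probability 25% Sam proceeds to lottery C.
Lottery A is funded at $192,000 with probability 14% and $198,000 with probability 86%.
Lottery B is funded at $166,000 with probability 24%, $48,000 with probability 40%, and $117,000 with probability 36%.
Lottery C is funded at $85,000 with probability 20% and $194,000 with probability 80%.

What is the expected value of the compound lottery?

$166,920

EV(A) = 0.14 × 192000 + 0.86 × 198000 = 26880 + 170280 = 197160
EV(B) = 0.24 × 166000 + 0.4 × 48000 + 0.36 × 117000 = 39840 + 19200 + 42120 = 101160
EV(C) = 0.2 × 85000 + 0.8 × 194000 = 17000 + 155200 = 172200
Overall = 0.5 × 197160 + 0.25 × 101160 + 0.25 × 172200 = 98580 + 25290 + 43050 = 166920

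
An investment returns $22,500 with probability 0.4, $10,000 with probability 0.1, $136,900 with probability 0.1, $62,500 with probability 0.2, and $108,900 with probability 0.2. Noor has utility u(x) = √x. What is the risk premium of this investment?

$8,241

E[u] = 0.4·√22500 + 0.1·√10000 + 0.1·√136900 + 0.2·√62500 + 0.2·√108900 = 0.4·150 + 0.1·100 + 0.1·370 + 0.2·250 + 0.2·330 = 223
CE = (223)² = 49729
Risk premium = EV − CE = 57970 − 49729 = 8241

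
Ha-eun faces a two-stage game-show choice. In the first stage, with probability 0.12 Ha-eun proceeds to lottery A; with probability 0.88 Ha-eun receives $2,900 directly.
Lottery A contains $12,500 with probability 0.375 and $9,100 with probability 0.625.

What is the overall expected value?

EV(A) = 0.375 × 12500 + 0.625 × 9100 = 4687.5 + 5687.5 = 10375
Branch B: 2900 (certain)
Overall = 0.12 × 10375 + 0.88 × 2900 = 1245 + 2552 = 3797

$3,797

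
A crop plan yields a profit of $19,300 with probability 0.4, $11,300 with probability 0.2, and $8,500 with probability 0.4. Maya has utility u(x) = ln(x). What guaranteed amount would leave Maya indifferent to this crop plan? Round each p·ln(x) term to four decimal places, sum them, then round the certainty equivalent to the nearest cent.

$12,490.20

E[u] = 0.4·ln(19300) + 0.2·ln(11300) + 0.4·ln(8500) = 3.9471 + 1.8665 + 3.6191 = 9.4327
CE = e^9.4327 ≈ 12490.20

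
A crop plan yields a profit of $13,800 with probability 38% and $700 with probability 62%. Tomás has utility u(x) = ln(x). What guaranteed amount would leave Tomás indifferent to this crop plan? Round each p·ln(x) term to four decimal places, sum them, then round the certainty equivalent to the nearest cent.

E[u] = 0.38·ln(13800) + 0.62·ln(700) = 3.6223 + 4.0617 = 7.6840
CE = e^7.6840 ≈ 2173.30

$2,173.30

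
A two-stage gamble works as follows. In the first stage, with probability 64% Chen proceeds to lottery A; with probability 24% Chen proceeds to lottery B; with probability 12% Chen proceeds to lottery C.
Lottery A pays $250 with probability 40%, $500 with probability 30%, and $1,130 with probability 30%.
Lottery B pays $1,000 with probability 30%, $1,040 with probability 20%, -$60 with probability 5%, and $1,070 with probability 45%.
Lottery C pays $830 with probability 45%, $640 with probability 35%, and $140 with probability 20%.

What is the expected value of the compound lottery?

EV(A) = 0.4 × 250 + 0.3 × 500 + 0.3 × 1130 = 100 + 150 + 339 = 589
EV(B) = 0.3 × 1000 + 0.2 × 1040 + 0.05 × (-60) + 0.45 × 1070 = 300 + 208 − 3 + 481.5 = 986.5
EV(C) = 0.45 × 830 + 0.35 × 640 + 0.2 × 140 = 373.5 + 224 + 28 = 625.5
Overall = 0.64 × 589 + 0.24 × 986.5 + 0.12 × 625.5 = 376.96 + 236.76 + 75.06 = 688.78

$688.78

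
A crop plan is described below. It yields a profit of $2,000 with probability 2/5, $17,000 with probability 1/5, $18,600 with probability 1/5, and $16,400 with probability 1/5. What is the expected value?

EV = 2/5 × 2000 + 1/5 × 17000 + 1/5 × 18600 + 1/5 × 16400 = 800 + 3400 + 3720 + 3280 = 11200

$11,200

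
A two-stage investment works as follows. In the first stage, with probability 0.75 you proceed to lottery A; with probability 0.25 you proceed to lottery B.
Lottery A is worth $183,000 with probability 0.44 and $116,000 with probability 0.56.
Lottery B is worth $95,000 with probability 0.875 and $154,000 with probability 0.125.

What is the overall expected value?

$134,703.75

EV(A) = 0.44 × 183000 + 0.56 × 116000 = 80520 + 64960 = 145480
EV(B) = 0.875 × 95000 + 0.125 × 154000 = 83125 + 19250 = 102375
Overall = 0.75 × 145480 + 0.25 × 102375 = 109110 + 25593.75 = 134703.75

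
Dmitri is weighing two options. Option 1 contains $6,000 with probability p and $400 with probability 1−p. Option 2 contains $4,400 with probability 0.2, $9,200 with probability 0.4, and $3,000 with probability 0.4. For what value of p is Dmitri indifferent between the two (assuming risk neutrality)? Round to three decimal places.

p = 0.957

EV(Option 2) = 0.2 × 4400 + 0.4 × 9200 + 0.4 × 3000 = 880 + 3680 + 1200 = 5760
p·6000 + (1−p)·400 = 5760
5600p + 400 = 5760
p = (5760 − 400) / 5600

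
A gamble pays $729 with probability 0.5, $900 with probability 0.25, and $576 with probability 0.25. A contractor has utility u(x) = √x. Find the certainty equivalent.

E[u] = 0.5·√729 + 0.25·√900 + 0.25·√576 = 0.5·27 + 0.25·30 + 0.25·24 = 27
CE = (27)² = 729

$729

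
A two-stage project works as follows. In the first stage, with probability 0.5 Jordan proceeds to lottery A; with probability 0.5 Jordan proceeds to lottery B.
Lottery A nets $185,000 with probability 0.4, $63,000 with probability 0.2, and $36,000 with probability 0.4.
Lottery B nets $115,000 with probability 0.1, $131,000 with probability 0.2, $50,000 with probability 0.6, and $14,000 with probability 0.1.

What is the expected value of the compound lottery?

$85,050

EV(A) = 0.4 × 185000 + 0.2 × 63000 + 0.4 × 36000 = 74000 + 12600 + 14400 = 101000
EV(B) = 0.1 × 115000 + 0.2 × 131000 + 0.6 × 50000 + 0.1 × 14000 = 11500 + 26200 + 30000 + 1400 = 69100
Overall = 0.5 × 101000 + 0.5 × 69100 = 50500 + 34550 = 85050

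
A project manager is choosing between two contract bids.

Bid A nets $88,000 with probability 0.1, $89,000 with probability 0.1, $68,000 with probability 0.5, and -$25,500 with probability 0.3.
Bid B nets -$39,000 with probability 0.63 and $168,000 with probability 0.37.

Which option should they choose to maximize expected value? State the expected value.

Bid A ($44,050)

Bid A = 0.1 × 88000 + 0.1 × 89000 + 0.5 × 68000 + 0.3 × (-25500) = 8800 + 8900 + 34000 − 7650 = 44050
Bid B = 0.63 × (-39000) + 0.37 × 168000 = -24570 + 62160 = 37590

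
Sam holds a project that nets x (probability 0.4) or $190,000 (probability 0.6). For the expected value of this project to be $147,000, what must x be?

0.4·x + 0.6·190000 = 147000
0.4·x = 147000 − 114000 = 33000
x = 33000 / 0.4 = 82500

x = $82,500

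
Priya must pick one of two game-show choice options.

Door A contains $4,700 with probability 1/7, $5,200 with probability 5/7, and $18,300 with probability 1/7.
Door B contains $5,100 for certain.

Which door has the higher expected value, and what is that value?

Door A ($7,000)

Door A = 1/7 × 4700 + 5/7 × 5200 + 1/7 × 18300 = 671.4286 + 3714.2857 + 2614.2857 = 7000
Door B: 5100 (certain)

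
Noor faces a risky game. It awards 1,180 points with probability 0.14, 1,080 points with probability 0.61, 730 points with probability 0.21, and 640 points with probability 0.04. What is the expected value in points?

1002.9 points

EV = 0.14 × 1180 + 0.61 × 1080 + 0.21 × 730 + 0.04 × 640 = 165.2 + 658.8 + 153.3 + 25.6 = 1002.9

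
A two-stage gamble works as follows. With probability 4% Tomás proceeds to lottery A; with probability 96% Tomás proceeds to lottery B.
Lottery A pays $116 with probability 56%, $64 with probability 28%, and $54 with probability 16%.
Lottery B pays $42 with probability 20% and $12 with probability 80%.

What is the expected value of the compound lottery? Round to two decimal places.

EV(A) = 0.56 × 116 + 0.28 × 64 + 0.16 × 54 = 64.96 + 17.92 + 8.64 = 91.52
EV(B) = 0.2 × 42 + 0.8 × 12 = 8.4 + 9.6 = 18
Overall = 0.04 × 91.52 + 0.96 × 18 = 3.6608 + 17.28 = 20.9408

$20.94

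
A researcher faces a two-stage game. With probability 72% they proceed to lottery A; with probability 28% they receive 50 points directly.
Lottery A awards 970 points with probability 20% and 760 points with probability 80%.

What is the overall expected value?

591.44 points

EV(A) = 0.2 × 970 + 0.8 × 760 = 194 + 608 = 802
Branch B: 50 (certain)
Overall = 0.72 × 802 + 0.28 × 50 = 577.44 + 14 = 591.44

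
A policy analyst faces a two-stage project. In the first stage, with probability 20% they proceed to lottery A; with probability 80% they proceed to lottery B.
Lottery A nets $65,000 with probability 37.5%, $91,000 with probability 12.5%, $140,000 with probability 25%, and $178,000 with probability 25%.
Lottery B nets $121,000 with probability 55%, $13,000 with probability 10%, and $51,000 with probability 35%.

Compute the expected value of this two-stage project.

$91,610

EV(A) = 0.375 × 65000 + 0.125 × 91000 + 0.25 × 140000 + 0.25 × 178000 = 24375 + 11375 + 35000 + 44500 = 115250
EV(B) = 0.55 × 121000 + 0.1 × 13000 + 0.35 × 51000 = 66550 + 1300 + 17850 = 85700
Overall = 0.2 × 115250 + 0.8 × 85700 = 23050 + 68560 = 91610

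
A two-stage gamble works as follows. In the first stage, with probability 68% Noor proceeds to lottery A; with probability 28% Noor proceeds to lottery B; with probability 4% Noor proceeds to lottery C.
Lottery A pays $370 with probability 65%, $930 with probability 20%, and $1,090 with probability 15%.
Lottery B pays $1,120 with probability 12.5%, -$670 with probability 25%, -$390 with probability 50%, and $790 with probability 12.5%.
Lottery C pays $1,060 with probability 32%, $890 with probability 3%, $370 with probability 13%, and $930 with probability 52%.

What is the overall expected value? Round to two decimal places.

$402.45

EV(A) = 0.65 × 370 + 0.2 × 930 + 0.15 × 1090 = 240.5 + 186 + 163.5 = 590
EV(B) = 0.125 × 1120 + 0.25 × (-670) + 0.5 × (-390) + 0.125 × 790 = 140 − 167.5 − 195 + 98.75 = -123.75
EV(C) = 0.32 × 1060 + 0.03 × 890 + 0.13 × 370 + 0.52 × 930 = 339.2 + 26.7 + 48.1 + 483.6 = 897.6
Overall = 0.68 × 590 + 0.28 × (-123.75) + 0.04 × 897.6 = 401.2 − 34.65 + 35.904 = 402.454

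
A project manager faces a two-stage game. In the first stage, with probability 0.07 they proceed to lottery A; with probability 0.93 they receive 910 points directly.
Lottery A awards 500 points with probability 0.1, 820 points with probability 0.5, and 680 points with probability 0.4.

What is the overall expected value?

897.54 points

EV(A) = 0.1 × 500 + 0.5 × 820 + 0.4 × 680 = 50 + 410 + 272 = 732
Branch B: 910 (certain)
Overall = 0.07 × 732 + 0.93 × 910 = 51.24 + 846.3 = 897.54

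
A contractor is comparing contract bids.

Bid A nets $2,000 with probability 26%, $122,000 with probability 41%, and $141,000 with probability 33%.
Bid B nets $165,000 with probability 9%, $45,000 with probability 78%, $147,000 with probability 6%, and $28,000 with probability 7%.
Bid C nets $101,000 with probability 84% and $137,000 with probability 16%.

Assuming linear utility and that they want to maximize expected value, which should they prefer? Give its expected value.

Bid A = 0.26 × 2000 + 0.41 × 122000 + 0.33 × 141000 = 520 + 50020 + 46530 = 97070
Bid B = 0.09 × 165000 + 0.78 × 45000 + 0.06 × 147000 + 0.07 × 28000 = 14850 + 35100 + 8820 + 1960 = 60730
Bid C = 0.84 × 101000 + 0.16 × 137000 = 84840 + 21920 = 106760

Bid C ($106,760)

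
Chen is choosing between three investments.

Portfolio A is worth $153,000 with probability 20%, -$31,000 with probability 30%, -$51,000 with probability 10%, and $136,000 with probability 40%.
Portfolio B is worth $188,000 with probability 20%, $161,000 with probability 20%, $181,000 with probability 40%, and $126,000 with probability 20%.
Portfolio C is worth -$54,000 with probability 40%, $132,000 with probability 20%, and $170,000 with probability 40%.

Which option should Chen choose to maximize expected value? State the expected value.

Portfolio B ($167,400)

Portfolio A = 0.2 × 153000 + 0.3 × (-31000) + 0.1 × (-51000) + 0.4 × 136000 = 30600 − 9300 − 5100 + 54400 = 70600
Portfolio B = 0.2 × 188000 + 0.2 × 161000 + 0.4 × 181000 + 0.2 × 126000 = 37600 + 32200 + 72400 + 25200 = 167400
Portfolio C = 0.4 × (-54000) + 0.2 × 132000 + 0.4 × 170000 = -21600 + 26400 + 68000 = 72800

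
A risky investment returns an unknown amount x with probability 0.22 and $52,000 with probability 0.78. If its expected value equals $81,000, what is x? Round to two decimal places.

x = $183,818.18

0.22·x + 0.78·52000 = 81000
0.22·x = 81000 − 40560 = 40440
x = 40440 / 0.22 = 183818.1818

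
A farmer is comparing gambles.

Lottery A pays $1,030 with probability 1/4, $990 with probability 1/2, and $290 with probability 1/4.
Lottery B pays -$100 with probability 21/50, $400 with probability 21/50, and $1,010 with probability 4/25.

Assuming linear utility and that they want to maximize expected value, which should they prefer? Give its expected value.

Lottery A = 1/4 × 1030 + 1/2 × 990 + 1/4 × 290 = 257.5 + 495 + 72.5 = 825
Lottery B = 21/50 × (-100) + 21/50 × 400 + 4/25 × 1010 = -42 + 168 + 161.6 = 287.6

Lottery A ($825)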